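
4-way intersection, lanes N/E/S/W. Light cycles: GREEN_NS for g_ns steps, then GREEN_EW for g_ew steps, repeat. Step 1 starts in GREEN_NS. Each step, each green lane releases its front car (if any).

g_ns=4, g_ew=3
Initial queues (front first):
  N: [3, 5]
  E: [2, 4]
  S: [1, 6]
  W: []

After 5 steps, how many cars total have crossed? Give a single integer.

Step 1 [NS]: N:car3-GO,E:wait,S:car1-GO,W:wait | queues: N=1 E=2 S=1 W=0
Step 2 [NS]: N:car5-GO,E:wait,S:car6-GO,W:wait | queues: N=0 E=2 S=0 W=0
Step 3 [NS]: N:empty,E:wait,S:empty,W:wait | queues: N=0 E=2 S=0 W=0
Step 4 [NS]: N:empty,E:wait,S:empty,W:wait | queues: N=0 E=2 S=0 W=0
Step 5 [EW]: N:wait,E:car2-GO,S:wait,W:empty | queues: N=0 E=1 S=0 W=0
Cars crossed by step 5: 5

Answer: 5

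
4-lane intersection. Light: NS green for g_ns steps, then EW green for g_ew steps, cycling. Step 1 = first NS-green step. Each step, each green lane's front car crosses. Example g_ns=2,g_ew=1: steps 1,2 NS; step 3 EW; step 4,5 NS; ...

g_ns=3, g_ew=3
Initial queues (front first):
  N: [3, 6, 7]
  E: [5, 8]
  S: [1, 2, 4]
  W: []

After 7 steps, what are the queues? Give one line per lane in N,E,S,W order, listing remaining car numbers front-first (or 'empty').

Step 1 [NS]: N:car3-GO,E:wait,S:car1-GO,W:wait | queues: N=2 E=2 S=2 W=0
Step 2 [NS]: N:car6-GO,E:wait,S:car2-GO,W:wait | queues: N=1 E=2 S=1 W=0
Step 3 [NS]: N:car7-GO,E:wait,S:car4-GO,W:wait | queues: N=0 E=2 S=0 W=0
Step 4 [EW]: N:wait,E:car5-GO,S:wait,W:empty | queues: N=0 E=1 S=0 W=0
Step 5 [EW]: N:wait,E:car8-GO,S:wait,W:empty | queues: N=0 E=0 S=0 W=0

N: empty
E: empty
S: empty
W: empty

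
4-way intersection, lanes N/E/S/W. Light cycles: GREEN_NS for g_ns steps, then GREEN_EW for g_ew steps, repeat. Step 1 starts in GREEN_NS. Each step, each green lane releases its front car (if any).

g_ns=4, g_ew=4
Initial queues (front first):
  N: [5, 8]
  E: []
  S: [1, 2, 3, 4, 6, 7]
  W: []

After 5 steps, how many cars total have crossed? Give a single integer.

Answer: 6

Derivation:
Step 1 [NS]: N:car5-GO,E:wait,S:car1-GO,W:wait | queues: N=1 E=0 S=5 W=0
Step 2 [NS]: N:car8-GO,E:wait,S:car2-GO,W:wait | queues: N=0 E=0 S=4 W=0
Step 3 [NS]: N:empty,E:wait,S:car3-GO,W:wait | queues: N=0 E=0 S=3 W=0
Step 4 [NS]: N:empty,E:wait,S:car4-GO,W:wait | queues: N=0 E=0 S=2 W=0
Step 5 [EW]: N:wait,E:empty,S:wait,W:empty | queues: N=0 E=0 S=2 W=0
Cars crossed by step 5: 6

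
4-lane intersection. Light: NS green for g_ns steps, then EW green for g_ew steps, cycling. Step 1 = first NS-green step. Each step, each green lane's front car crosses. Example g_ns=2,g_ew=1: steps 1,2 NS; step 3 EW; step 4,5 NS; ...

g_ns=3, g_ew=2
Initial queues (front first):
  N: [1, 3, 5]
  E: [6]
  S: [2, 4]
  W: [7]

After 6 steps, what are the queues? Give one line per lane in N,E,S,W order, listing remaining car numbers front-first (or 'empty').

Step 1 [NS]: N:car1-GO,E:wait,S:car2-GO,W:wait | queues: N=2 E=1 S=1 W=1
Step 2 [NS]: N:car3-GO,E:wait,S:car4-GO,W:wait | queues: N=1 E=1 S=0 W=1
Step 3 [NS]: N:car5-GO,E:wait,S:empty,W:wait | queues: N=0 E=1 S=0 W=1
Step 4 [EW]: N:wait,E:car6-GO,S:wait,W:car7-GO | queues: N=0 E=0 S=0 W=0

N: empty
E: empty
S: empty
W: empty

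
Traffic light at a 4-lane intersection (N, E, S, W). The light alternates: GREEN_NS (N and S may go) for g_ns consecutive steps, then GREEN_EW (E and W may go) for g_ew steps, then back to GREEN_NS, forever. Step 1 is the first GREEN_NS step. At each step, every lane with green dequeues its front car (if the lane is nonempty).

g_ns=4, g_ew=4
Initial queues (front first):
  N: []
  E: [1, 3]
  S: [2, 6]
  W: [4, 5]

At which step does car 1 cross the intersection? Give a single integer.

Step 1 [NS]: N:empty,E:wait,S:car2-GO,W:wait | queues: N=0 E=2 S=1 W=2
Step 2 [NS]: N:empty,E:wait,S:car6-GO,W:wait | queues: N=0 E=2 S=0 W=2
Step 3 [NS]: N:empty,E:wait,S:empty,W:wait | queues: N=0 E=2 S=0 W=2
Step 4 [NS]: N:empty,E:wait,S:empty,W:wait | queues: N=0 E=2 S=0 W=2
Step 5 [EW]: N:wait,E:car1-GO,S:wait,W:car4-GO | queues: N=0 E=1 S=0 W=1
Step 6 [EW]: N:wait,E:car3-GO,S:wait,W:car5-GO | queues: N=0 E=0 S=0 W=0
Car 1 crosses at step 5

5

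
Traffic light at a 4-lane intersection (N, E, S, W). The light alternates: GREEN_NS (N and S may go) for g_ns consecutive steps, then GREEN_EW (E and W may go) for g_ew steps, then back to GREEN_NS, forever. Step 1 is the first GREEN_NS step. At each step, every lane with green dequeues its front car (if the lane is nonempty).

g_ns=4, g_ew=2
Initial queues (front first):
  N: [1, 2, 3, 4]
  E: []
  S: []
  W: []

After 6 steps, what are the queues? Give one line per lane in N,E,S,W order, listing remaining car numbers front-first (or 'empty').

Step 1 [NS]: N:car1-GO,E:wait,S:empty,W:wait | queues: N=3 E=0 S=0 W=0
Step 2 [NS]: N:car2-GO,E:wait,S:empty,W:wait | queues: N=2 E=0 S=0 W=0
Step 3 [NS]: N:car3-GO,E:wait,S:empty,W:wait | queues: N=1 E=0 S=0 W=0
Step 4 [NS]: N:car4-GO,E:wait,S:empty,W:wait | queues: N=0 E=0 S=0 W=0

N: empty
E: empty
S: empty
W: empty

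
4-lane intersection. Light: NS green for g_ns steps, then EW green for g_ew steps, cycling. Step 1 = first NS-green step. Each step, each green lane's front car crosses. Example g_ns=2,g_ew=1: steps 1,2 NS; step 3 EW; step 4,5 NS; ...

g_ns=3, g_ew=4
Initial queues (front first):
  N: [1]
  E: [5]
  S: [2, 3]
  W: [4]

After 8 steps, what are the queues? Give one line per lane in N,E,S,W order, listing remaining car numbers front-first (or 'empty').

Step 1 [NS]: N:car1-GO,E:wait,S:car2-GO,W:wait | queues: N=0 E=1 S=1 W=1
Step 2 [NS]: N:empty,E:wait,S:car3-GO,W:wait | queues: N=0 E=1 S=0 W=1
Step 3 [NS]: N:empty,E:wait,S:empty,W:wait | queues: N=0 E=1 S=0 W=1
Step 4 [EW]: N:wait,E:car5-GO,S:wait,W:car4-GO | queues: N=0 E=0 S=0 W=0

N: empty
E: empty
S: empty
W: empty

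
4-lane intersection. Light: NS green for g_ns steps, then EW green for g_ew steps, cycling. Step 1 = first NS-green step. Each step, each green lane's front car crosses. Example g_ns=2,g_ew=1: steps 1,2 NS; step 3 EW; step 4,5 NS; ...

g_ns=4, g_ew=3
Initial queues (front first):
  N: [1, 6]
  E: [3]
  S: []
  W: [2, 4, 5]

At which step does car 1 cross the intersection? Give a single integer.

Step 1 [NS]: N:car1-GO,E:wait,S:empty,W:wait | queues: N=1 E=1 S=0 W=3
Step 2 [NS]: N:car6-GO,E:wait,S:empty,W:wait | queues: N=0 E=1 S=0 W=3
Step 3 [NS]: N:empty,E:wait,S:empty,W:wait | queues: N=0 E=1 S=0 W=3
Step 4 [NS]: N:empty,E:wait,S:empty,W:wait | queues: N=0 E=1 S=0 W=3
Step 5 [EW]: N:wait,E:car3-GO,S:wait,W:car2-GO | queues: N=0 E=0 S=0 W=2
Step 6 [EW]: N:wait,E:empty,S:wait,W:car4-GO | queues: N=0 E=0 S=0 W=1
Step 7 [EW]: N:wait,E:empty,S:wait,W:car5-GO | queues: N=0 E=0 S=0 W=0
Car 1 crosses at step 1

1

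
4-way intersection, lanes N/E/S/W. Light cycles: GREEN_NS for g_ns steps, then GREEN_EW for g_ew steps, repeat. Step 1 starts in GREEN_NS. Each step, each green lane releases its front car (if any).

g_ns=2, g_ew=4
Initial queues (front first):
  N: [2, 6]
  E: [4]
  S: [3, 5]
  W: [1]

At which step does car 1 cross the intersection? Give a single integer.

Step 1 [NS]: N:car2-GO,E:wait,S:car3-GO,W:wait | queues: N=1 E=1 S=1 W=1
Step 2 [NS]: N:car6-GO,E:wait,S:car5-GO,W:wait | queues: N=0 E=1 S=0 W=1
Step 3 [EW]: N:wait,E:car4-GO,S:wait,W:car1-GO | queues: N=0 E=0 S=0 W=0
Car 1 crosses at step 3

3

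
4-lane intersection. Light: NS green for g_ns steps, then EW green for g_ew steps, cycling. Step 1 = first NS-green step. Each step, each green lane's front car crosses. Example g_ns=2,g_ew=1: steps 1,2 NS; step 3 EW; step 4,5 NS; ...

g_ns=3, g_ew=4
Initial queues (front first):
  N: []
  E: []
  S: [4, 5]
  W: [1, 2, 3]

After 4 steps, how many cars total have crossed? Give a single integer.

Answer: 3

Derivation:
Step 1 [NS]: N:empty,E:wait,S:car4-GO,W:wait | queues: N=0 E=0 S=1 W=3
Step 2 [NS]: N:empty,E:wait,S:car5-GO,W:wait | queues: N=0 E=0 S=0 W=3
Step 3 [NS]: N:empty,E:wait,S:empty,W:wait | queues: N=0 E=0 S=0 W=3
Step 4 [EW]: N:wait,E:empty,S:wait,W:car1-GO | queues: N=0 E=0 S=0 W=2
Cars crossed by step 4: 3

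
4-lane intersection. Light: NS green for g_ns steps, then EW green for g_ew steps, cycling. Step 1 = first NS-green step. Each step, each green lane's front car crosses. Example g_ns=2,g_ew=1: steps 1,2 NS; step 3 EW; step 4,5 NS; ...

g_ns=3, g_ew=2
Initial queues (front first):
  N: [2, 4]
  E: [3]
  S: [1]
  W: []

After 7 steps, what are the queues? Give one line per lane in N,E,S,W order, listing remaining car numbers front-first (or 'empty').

Step 1 [NS]: N:car2-GO,E:wait,S:car1-GO,W:wait | queues: N=1 E=1 S=0 W=0
Step 2 [NS]: N:car4-GO,E:wait,S:empty,W:wait | queues: N=0 E=1 S=0 W=0
Step 3 [NS]: N:empty,E:wait,S:empty,W:wait | queues: N=0 E=1 S=0 W=0
Step 4 [EW]: N:wait,E:car3-GO,S:wait,W:empty | queues: N=0 E=0 S=0 W=0

N: empty
E: empty
S: empty
W: empty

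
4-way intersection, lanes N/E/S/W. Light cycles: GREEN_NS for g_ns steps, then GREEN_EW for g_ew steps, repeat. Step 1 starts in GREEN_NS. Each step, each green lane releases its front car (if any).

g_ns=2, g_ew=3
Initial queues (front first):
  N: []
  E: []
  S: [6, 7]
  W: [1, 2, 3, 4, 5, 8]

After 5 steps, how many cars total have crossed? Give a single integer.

Answer: 5

Derivation:
Step 1 [NS]: N:empty,E:wait,S:car6-GO,W:wait | queues: N=0 E=0 S=1 W=6
Step 2 [NS]: N:empty,E:wait,S:car7-GO,W:wait | queues: N=0 E=0 S=0 W=6
Step 3 [EW]: N:wait,E:empty,S:wait,W:car1-GO | queues: N=0 E=0 S=0 W=5
Step 4 [EW]: N:wait,E:empty,S:wait,W:car2-GO | queues: N=0 E=0 S=0 W=4
Step 5 [EW]: N:wait,E:empty,S:wait,W:car3-GO | queues: N=0 E=0 S=0 W=3
Cars crossed by step 5: 5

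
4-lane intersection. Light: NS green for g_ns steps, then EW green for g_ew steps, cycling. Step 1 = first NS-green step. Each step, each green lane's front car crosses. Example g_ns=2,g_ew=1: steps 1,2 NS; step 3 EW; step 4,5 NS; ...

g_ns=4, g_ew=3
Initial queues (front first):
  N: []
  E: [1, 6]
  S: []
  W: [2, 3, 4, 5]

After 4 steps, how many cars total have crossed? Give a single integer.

Step 1 [NS]: N:empty,E:wait,S:empty,W:wait | queues: N=0 E=2 S=0 W=4
Step 2 [NS]: N:empty,E:wait,S:empty,W:wait | queues: N=0 E=2 S=0 W=4
Step 3 [NS]: N:empty,E:wait,S:empty,W:wait | queues: N=0 E=2 S=0 W=4
Step 4 [NS]: N:empty,E:wait,S:empty,W:wait | queues: N=0 E=2 S=0 W=4
Cars crossed by step 4: 0

Answer: 0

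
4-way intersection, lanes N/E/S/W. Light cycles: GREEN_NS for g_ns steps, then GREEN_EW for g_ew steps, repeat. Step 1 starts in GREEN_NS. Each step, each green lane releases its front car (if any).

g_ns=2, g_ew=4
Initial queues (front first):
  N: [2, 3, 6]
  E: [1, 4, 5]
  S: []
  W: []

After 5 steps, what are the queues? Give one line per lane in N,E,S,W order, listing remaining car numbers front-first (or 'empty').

Step 1 [NS]: N:car2-GO,E:wait,S:empty,W:wait | queues: N=2 E=3 S=0 W=0
Step 2 [NS]: N:car3-GO,E:wait,S:empty,W:wait | queues: N=1 E=3 S=0 W=0
Step 3 [EW]: N:wait,E:car1-GO,S:wait,W:empty | queues: N=1 E=2 S=0 W=0
Step 4 [EW]: N:wait,E:car4-GO,S:wait,W:empty | queues: N=1 E=1 S=0 W=0
Step 5 [EW]: N:wait,E:car5-GO,S:wait,W:empty | queues: N=1 E=0 S=0 W=0

N: 6
E: empty
S: empty
W: empty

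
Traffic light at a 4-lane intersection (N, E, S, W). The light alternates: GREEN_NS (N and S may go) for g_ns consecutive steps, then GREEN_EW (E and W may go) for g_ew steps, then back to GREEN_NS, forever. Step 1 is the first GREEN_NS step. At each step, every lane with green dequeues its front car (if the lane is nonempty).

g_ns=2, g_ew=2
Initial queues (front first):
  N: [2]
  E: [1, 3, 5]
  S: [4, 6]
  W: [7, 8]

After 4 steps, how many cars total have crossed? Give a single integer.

Step 1 [NS]: N:car2-GO,E:wait,S:car4-GO,W:wait | queues: N=0 E=3 S=1 W=2
Step 2 [NS]: N:empty,E:wait,S:car6-GO,W:wait | queues: N=0 E=3 S=0 W=2
Step 3 [EW]: N:wait,E:car1-GO,S:wait,W:car7-GO | queues: N=0 E=2 S=0 W=1
Step 4 [EW]: N:wait,E:car3-GO,S:wait,W:car8-GO | queues: N=0 E=1 S=0 W=0
Cars crossed by step 4: 7

Answer: 7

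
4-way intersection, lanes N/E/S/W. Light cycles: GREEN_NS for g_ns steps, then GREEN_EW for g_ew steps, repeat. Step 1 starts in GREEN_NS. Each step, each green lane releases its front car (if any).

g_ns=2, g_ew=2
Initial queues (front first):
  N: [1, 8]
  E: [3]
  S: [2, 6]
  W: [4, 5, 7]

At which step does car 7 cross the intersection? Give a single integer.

Step 1 [NS]: N:car1-GO,E:wait,S:car2-GO,W:wait | queues: N=1 E=1 S=1 W=3
Step 2 [NS]: N:car8-GO,E:wait,S:car6-GO,W:wait | queues: N=0 E=1 S=0 W=3
Step 3 [EW]: N:wait,E:car3-GO,S:wait,W:car4-GO | queues: N=0 E=0 S=0 W=2
Step 4 [EW]: N:wait,E:empty,S:wait,W:car5-GO | queues: N=0 E=0 S=0 W=1
Step 5 [NS]: N:empty,E:wait,S:empty,W:wait | queues: N=0 E=0 S=0 W=1
Step 6 [NS]: N:empty,E:wait,S:empty,W:wait | queues: N=0 E=0 S=0 W=1
Step 7 [EW]: N:wait,E:empty,S:wait,W:car7-GO | queues: N=0 E=0 S=0 W=0
Car 7 crosses at step 7

7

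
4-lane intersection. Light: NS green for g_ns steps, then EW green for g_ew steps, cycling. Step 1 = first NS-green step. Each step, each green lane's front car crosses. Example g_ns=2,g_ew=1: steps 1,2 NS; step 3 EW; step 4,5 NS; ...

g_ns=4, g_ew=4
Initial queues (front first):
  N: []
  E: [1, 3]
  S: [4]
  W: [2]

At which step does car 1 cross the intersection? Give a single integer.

Step 1 [NS]: N:empty,E:wait,S:car4-GO,W:wait | queues: N=0 E=2 S=0 W=1
Step 2 [NS]: N:empty,E:wait,S:empty,W:wait | queues: N=0 E=2 S=0 W=1
Step 3 [NS]: N:empty,E:wait,S:empty,W:wait | queues: N=0 E=2 S=0 W=1
Step 4 [NS]: N:empty,E:wait,S:empty,W:wait | queues: N=0 E=2 S=0 W=1
Step 5 [EW]: N:wait,E:car1-GO,S:wait,W:car2-GO | queues: N=0 E=1 S=0 W=0
Step 6 [EW]: N:wait,E:car3-GO,S:wait,W:empty | queues: N=0 E=0 S=0 W=0
Car 1 crosses at step 5

5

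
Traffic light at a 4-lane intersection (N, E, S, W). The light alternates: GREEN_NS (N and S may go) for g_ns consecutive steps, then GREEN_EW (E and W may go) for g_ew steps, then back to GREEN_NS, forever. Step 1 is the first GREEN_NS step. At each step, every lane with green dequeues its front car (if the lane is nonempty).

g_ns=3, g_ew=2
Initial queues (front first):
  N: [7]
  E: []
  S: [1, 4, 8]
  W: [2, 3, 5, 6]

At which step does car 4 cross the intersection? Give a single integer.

Step 1 [NS]: N:car7-GO,E:wait,S:car1-GO,W:wait | queues: N=0 E=0 S=2 W=4
Step 2 [NS]: N:empty,E:wait,S:car4-GO,W:wait | queues: N=0 E=0 S=1 W=4
Step 3 [NS]: N:empty,E:wait,S:car8-GO,W:wait | queues: N=0 E=0 S=0 W=4
Step 4 [EW]: N:wait,E:empty,S:wait,W:car2-GO | queues: N=0 E=0 S=0 W=3
Step 5 [EW]: N:wait,E:empty,S:wait,W:car3-GO | queues: N=0 E=0 S=0 W=2
Step 6 [NS]: N:empty,E:wait,S:empty,W:wait | queues: N=0 E=0 S=0 W=2
Step 7 [NS]: N:empty,E:wait,S:empty,W:wait | queues: N=0 E=0 S=0 W=2
Step 8 [NS]: N:empty,E:wait,S:empty,W:wait | queues: N=0 E=0 S=0 W=2
Step 9 [EW]: N:wait,E:empty,S:wait,W:car5-GO | queues: N=0 E=0 S=0 W=1
Step 10 [EW]: N:wait,E:empty,S:wait,W:car6-GO | queues: N=0 E=0 S=0 W=0
Car 4 crosses at step 2

2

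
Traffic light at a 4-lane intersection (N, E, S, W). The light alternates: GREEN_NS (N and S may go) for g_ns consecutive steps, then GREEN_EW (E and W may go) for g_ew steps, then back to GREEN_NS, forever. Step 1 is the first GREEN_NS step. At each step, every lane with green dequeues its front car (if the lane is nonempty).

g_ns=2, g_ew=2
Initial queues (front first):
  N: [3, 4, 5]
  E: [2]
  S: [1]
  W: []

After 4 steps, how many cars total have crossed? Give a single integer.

Step 1 [NS]: N:car3-GO,E:wait,S:car1-GO,W:wait | queues: N=2 E=1 S=0 W=0
Step 2 [NS]: N:car4-GO,E:wait,S:empty,W:wait | queues: N=1 E=1 S=0 W=0
Step 3 [EW]: N:wait,E:car2-GO,S:wait,W:empty | queues: N=1 E=0 S=0 W=0
Step 4 [EW]: N:wait,E:empty,S:wait,W:empty | queues: N=1 E=0 S=0 W=0
Cars crossed by step 4: 4

Answer: 4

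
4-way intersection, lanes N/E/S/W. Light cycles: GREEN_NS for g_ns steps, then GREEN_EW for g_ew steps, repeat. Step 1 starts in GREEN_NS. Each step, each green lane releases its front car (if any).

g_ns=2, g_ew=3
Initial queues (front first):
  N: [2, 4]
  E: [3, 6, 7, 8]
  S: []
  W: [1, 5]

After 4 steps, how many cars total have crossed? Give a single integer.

Answer: 6

Derivation:
Step 1 [NS]: N:car2-GO,E:wait,S:empty,W:wait | queues: N=1 E=4 S=0 W=2
Step 2 [NS]: N:car4-GO,E:wait,S:empty,W:wait | queues: N=0 E=4 S=0 W=2
Step 3 [EW]: N:wait,E:car3-GO,S:wait,W:car1-GO | queues: N=0 E=3 S=0 W=1
Step 4 [EW]: N:wait,E:car6-GO,S:wait,W:car5-GO | queues: N=0 E=2 S=0 W=0
Cars crossed by step 4: 6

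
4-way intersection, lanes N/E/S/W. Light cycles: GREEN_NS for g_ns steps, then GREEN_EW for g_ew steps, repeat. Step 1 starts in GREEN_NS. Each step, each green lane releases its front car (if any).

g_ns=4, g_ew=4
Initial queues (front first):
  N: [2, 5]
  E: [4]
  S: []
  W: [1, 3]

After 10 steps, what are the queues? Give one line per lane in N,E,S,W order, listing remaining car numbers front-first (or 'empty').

Step 1 [NS]: N:car2-GO,E:wait,S:empty,W:wait | queues: N=1 E=1 S=0 W=2
Step 2 [NS]: N:car5-GO,E:wait,S:empty,W:wait | queues: N=0 E=1 S=0 W=2
Step 3 [NS]: N:empty,E:wait,S:empty,W:wait | queues: N=0 E=1 S=0 W=2
Step 4 [NS]: N:empty,E:wait,S:empty,W:wait | queues: N=0 E=1 S=0 W=2
Step 5 [EW]: N:wait,E:car4-GO,S:wait,W:car1-GO | queues: N=0 E=0 S=0 W=1
Step 6 [EW]: N:wait,E:empty,S:wait,W:car3-GO | queues: N=0 E=0 S=0 W=0

N: empty
E: empty
S: empty
W: empty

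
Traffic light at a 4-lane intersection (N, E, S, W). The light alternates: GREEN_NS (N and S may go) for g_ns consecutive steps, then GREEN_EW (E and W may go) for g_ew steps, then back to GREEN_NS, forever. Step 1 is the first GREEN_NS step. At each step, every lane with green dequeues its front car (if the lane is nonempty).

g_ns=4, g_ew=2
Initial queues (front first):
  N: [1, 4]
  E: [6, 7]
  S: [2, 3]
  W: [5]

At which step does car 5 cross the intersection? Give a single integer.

Step 1 [NS]: N:car1-GO,E:wait,S:car2-GO,W:wait | queues: N=1 E=2 S=1 W=1
Step 2 [NS]: N:car4-GO,E:wait,S:car3-GO,W:wait | queues: N=0 E=2 S=0 W=1
Step 3 [NS]: N:empty,E:wait,S:empty,W:wait | queues: N=0 E=2 S=0 W=1
Step 4 [NS]: N:empty,E:wait,S:empty,W:wait | queues: N=0 E=2 S=0 W=1
Step 5 [EW]: N:wait,E:car6-GO,S:wait,W:car5-GO | queues: N=0 E=1 S=0 W=0
Step 6 [EW]: N:wait,E:car7-GO,S:wait,W:empty | queues: N=0 E=0 S=0 W=0
Car 5 crosses at step 5

5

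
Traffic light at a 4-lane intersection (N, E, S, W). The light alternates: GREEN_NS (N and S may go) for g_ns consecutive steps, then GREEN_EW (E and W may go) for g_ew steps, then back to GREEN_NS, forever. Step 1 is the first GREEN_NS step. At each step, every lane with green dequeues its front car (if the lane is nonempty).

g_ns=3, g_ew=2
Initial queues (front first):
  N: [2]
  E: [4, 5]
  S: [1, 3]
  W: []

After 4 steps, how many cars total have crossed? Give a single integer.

Answer: 4

Derivation:
Step 1 [NS]: N:car2-GO,E:wait,S:car1-GO,W:wait | queues: N=0 E=2 S=1 W=0
Step 2 [NS]: N:empty,E:wait,S:car3-GO,W:wait | queues: N=0 E=2 S=0 W=0
Step 3 [NS]: N:empty,E:wait,S:empty,W:wait | queues: N=0 E=2 S=0 W=0
Step 4 [EW]: N:wait,E:car4-GO,S:wait,W:empty | queues: N=0 E=1 S=0 W=0
Cars crossed by step 4: 4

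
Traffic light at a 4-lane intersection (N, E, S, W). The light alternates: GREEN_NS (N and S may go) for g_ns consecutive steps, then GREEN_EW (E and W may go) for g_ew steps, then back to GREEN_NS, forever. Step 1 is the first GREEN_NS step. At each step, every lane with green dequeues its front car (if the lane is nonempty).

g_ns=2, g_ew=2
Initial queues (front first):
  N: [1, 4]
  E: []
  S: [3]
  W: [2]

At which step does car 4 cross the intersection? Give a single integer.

Step 1 [NS]: N:car1-GO,E:wait,S:car3-GO,W:wait | queues: N=1 E=0 S=0 W=1
Step 2 [NS]: N:car4-GO,E:wait,S:empty,W:wait | queues: N=0 E=0 S=0 W=1
Step 3 [EW]: N:wait,E:empty,S:wait,W:car2-GO | queues: N=0 E=0 S=0 W=0
Car 4 crosses at step 2

2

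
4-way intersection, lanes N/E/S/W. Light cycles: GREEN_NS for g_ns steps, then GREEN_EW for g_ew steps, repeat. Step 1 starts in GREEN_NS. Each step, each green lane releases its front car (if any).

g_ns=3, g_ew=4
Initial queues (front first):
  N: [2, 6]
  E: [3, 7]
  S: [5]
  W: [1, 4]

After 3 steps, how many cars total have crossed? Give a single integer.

Step 1 [NS]: N:car2-GO,E:wait,S:car5-GO,W:wait | queues: N=1 E=2 S=0 W=2
Step 2 [NS]: N:car6-GO,E:wait,S:empty,W:wait | queues: N=0 E=2 S=0 W=2
Step 3 [NS]: N:empty,E:wait,S:empty,W:wait | queues: N=0 E=2 S=0 W=2
Cars crossed by step 3: 3

Answer: 3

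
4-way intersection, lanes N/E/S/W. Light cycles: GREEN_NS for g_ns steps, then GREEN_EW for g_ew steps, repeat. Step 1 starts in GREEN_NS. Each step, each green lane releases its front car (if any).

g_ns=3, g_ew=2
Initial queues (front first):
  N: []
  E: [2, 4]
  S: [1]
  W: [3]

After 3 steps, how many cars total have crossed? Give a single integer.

Answer: 1

Derivation:
Step 1 [NS]: N:empty,E:wait,S:car1-GO,W:wait | queues: N=0 E=2 S=0 W=1
Step 2 [NS]: N:empty,E:wait,S:empty,W:wait | queues: N=0 E=2 S=0 W=1
Step 3 [NS]: N:empty,E:wait,S:empty,W:wait | queues: N=0 E=2 S=0 W=1
Cars crossed by step 3: 1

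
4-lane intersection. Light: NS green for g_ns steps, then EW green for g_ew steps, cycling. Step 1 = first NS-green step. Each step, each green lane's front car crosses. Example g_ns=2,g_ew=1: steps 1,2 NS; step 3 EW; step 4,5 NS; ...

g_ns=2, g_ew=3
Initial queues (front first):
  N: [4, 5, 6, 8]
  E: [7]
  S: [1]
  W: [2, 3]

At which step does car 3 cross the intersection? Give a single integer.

Step 1 [NS]: N:car4-GO,E:wait,S:car1-GO,W:wait | queues: N=3 E=1 S=0 W=2
Step 2 [NS]: N:car5-GO,E:wait,S:empty,W:wait | queues: N=2 E=1 S=0 W=2
Step 3 [EW]: N:wait,E:car7-GO,S:wait,W:car2-GO | queues: N=2 E=0 S=0 W=1
Step 4 [EW]: N:wait,E:empty,S:wait,W:car3-GO | queues: N=2 E=0 S=0 W=0
Step 5 [EW]: N:wait,E:empty,S:wait,W:empty | queues: N=2 E=0 S=0 W=0
Step 6 [NS]: N:car6-GO,E:wait,S:empty,W:wait | queues: N=1 E=0 S=0 W=0
Step 7 [NS]: N:car8-GO,E:wait,S:empty,W:wait | queues: N=0 E=0 S=0 W=0
Car 3 crosses at step 4

4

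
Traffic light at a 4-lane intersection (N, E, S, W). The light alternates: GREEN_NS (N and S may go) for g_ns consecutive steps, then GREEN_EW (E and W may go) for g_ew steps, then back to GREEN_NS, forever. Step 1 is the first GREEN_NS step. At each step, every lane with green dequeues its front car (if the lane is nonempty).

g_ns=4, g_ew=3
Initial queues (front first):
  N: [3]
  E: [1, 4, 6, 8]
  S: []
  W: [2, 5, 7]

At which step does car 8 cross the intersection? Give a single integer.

Step 1 [NS]: N:car3-GO,E:wait,S:empty,W:wait | queues: N=0 E=4 S=0 W=3
Step 2 [NS]: N:empty,E:wait,S:empty,W:wait | queues: N=0 E=4 S=0 W=3
Step 3 [NS]: N:empty,E:wait,S:empty,W:wait | queues: N=0 E=4 S=0 W=3
Step 4 [NS]: N:empty,E:wait,S:empty,W:wait | queues: N=0 E=4 S=0 W=3
Step 5 [EW]: N:wait,E:car1-GO,S:wait,W:car2-GO | queues: N=0 E=3 S=0 W=2
Step 6 [EW]: N:wait,E:car4-GO,S:wait,W:car5-GO | queues: N=0 E=2 S=0 W=1
Step 7 [EW]: N:wait,E:car6-GO,S:wait,W:car7-GO | queues: N=0 E=1 S=0 W=0
Step 8 [NS]: N:empty,E:wait,S:empty,W:wait | queues: N=0 E=1 S=0 W=0
Step 9 [NS]: N:empty,E:wait,S:empty,W:wait | queues: N=0 E=1 S=0 W=0
Step 10 [NS]: N:empty,E:wait,S:empty,W:wait | queues: N=0 E=1 S=0 W=0
Step 11 [NS]: N:empty,E:wait,S:empty,W:wait | queues: N=0 E=1 S=0 W=0
Step 12 [EW]: N:wait,E:car8-GO,S:wait,W:empty | queues: N=0 E=0 S=0 W=0
Car 8 crosses at step 12

12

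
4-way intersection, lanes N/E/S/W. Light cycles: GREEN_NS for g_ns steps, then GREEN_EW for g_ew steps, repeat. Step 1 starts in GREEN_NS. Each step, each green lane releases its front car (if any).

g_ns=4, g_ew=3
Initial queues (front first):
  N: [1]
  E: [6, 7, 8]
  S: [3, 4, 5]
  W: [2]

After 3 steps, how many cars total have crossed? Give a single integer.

Step 1 [NS]: N:car1-GO,E:wait,S:car3-GO,W:wait | queues: N=0 E=3 S=2 W=1
Step 2 [NS]: N:empty,E:wait,S:car4-GO,W:wait | queues: N=0 E=3 S=1 W=1
Step 3 [NS]: N:empty,E:wait,S:car5-GO,W:wait | queues: N=0 E=3 S=0 W=1
Cars crossed by step 3: 4

Answer: 4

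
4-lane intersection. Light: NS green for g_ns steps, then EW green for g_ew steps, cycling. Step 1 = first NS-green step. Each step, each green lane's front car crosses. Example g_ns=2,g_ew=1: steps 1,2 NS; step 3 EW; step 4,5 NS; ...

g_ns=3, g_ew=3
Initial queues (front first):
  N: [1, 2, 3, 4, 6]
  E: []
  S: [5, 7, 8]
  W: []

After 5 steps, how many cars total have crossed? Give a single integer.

Step 1 [NS]: N:car1-GO,E:wait,S:car5-GO,W:wait | queues: N=4 E=0 S=2 W=0
Step 2 [NS]: N:car2-GO,E:wait,S:car7-GO,W:wait | queues: N=3 E=0 S=1 W=0
Step 3 [NS]: N:car3-GO,E:wait,S:car8-GO,W:wait | queues: N=2 E=0 S=0 W=0
Step 4 [EW]: N:wait,E:empty,S:wait,W:empty | queues: N=2 E=0 S=0 W=0
Step 5 [EW]: N:wait,E:empty,S:wait,W:empty | queues: N=2 E=0 S=0 W=0
Cars crossed by step 5: 6

Answer: 6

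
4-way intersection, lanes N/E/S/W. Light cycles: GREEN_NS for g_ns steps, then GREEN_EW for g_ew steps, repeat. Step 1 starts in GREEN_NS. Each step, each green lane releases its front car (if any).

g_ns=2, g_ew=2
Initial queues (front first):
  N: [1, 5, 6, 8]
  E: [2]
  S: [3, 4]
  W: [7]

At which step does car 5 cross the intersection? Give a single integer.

Step 1 [NS]: N:car1-GO,E:wait,S:car3-GO,W:wait | queues: N=3 E=1 S=1 W=1
Step 2 [NS]: N:car5-GO,E:wait,S:car4-GO,W:wait | queues: N=2 E=1 S=0 W=1
Step 3 [EW]: N:wait,E:car2-GO,S:wait,W:car7-GO | queues: N=2 E=0 S=0 W=0
Step 4 [EW]: N:wait,E:empty,S:wait,W:empty | queues: N=2 E=0 S=0 W=0
Step 5 [NS]: N:car6-GO,E:wait,S:empty,W:wait | queues: N=1 E=0 S=0 W=0
Step 6 [NS]: N:car8-GO,E:wait,S:empty,W:wait | queues: N=0 E=0 S=0 W=0
Car 5 crosses at step 2

2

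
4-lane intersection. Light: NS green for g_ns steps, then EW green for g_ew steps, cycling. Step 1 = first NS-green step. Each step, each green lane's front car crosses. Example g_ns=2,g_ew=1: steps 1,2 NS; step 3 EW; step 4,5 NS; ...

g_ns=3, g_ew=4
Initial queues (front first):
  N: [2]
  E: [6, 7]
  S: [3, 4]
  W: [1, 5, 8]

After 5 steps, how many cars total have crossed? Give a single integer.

Answer: 7

Derivation:
Step 1 [NS]: N:car2-GO,E:wait,S:car3-GO,W:wait | queues: N=0 E=2 S=1 W=3
Step 2 [NS]: N:empty,E:wait,S:car4-GO,W:wait | queues: N=0 E=2 S=0 W=3
Step 3 [NS]: N:empty,E:wait,S:empty,W:wait | queues: N=0 E=2 S=0 W=3
Step 4 [EW]: N:wait,E:car6-GO,S:wait,W:car1-GO | queues: N=0 E=1 S=0 W=2
Step 5 [EW]: N:wait,E:car7-GO,S:wait,W:car5-GO | queues: N=0 E=0 S=0 W=1
Cars crossed by step 5: 7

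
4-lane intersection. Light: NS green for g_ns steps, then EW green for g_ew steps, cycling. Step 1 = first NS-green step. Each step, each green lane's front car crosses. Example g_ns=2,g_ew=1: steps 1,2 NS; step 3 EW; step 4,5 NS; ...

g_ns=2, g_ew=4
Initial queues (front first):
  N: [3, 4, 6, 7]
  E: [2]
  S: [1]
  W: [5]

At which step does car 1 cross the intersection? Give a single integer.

Step 1 [NS]: N:car3-GO,E:wait,S:car1-GO,W:wait | queues: N=3 E=1 S=0 W=1
Step 2 [NS]: N:car4-GO,E:wait,S:empty,W:wait | queues: N=2 E=1 S=0 W=1
Step 3 [EW]: N:wait,E:car2-GO,S:wait,W:car5-GO | queues: N=2 E=0 S=0 W=0
Step 4 [EW]: N:wait,E:empty,S:wait,W:empty | queues: N=2 E=0 S=0 W=0
Step 5 [EW]: N:wait,E:empty,S:wait,W:empty | queues: N=2 E=0 S=0 W=0
Step 6 [EW]: N:wait,E:empty,S:wait,W:empty | queues: N=2 E=0 S=0 W=0
Step 7 [NS]: N:car6-GO,E:wait,S:empty,W:wait | queues: N=1 E=0 S=0 W=0
Step 8 [NS]: N:car7-GO,E:wait,S:empty,W:wait | queues: N=0 E=0 S=0 W=0
Car 1 crosses at step 1

1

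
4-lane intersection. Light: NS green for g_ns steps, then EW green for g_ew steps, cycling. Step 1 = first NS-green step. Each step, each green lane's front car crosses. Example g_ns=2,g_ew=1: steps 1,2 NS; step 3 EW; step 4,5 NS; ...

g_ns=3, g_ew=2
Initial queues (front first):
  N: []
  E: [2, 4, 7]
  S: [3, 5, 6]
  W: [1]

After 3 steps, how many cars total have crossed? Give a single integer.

Answer: 3

Derivation:
Step 1 [NS]: N:empty,E:wait,S:car3-GO,W:wait | queues: N=0 E=3 S=2 W=1
Step 2 [NS]: N:empty,E:wait,S:car5-GO,W:wait | queues: N=0 E=3 S=1 W=1
Step 3 [NS]: N:empty,E:wait,S:car6-GO,W:wait | queues: N=0 E=3 S=0 W=1
Cars crossed by step 3: 3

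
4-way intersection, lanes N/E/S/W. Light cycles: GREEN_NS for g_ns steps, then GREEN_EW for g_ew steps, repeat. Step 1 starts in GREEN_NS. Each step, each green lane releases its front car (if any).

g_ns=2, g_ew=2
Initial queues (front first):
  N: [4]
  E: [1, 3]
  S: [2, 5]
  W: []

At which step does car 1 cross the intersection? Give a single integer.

Step 1 [NS]: N:car4-GO,E:wait,S:car2-GO,W:wait | queues: N=0 E=2 S=1 W=0
Step 2 [NS]: N:empty,E:wait,S:car5-GO,W:wait | queues: N=0 E=2 S=0 W=0
Step 3 [EW]: N:wait,E:car1-GO,S:wait,W:empty | queues: N=0 E=1 S=0 W=0
Step 4 [EW]: N:wait,E:car3-GO,S:wait,W:empty | queues: N=0 E=0 S=0 W=0
Car 1 crosses at step 3

3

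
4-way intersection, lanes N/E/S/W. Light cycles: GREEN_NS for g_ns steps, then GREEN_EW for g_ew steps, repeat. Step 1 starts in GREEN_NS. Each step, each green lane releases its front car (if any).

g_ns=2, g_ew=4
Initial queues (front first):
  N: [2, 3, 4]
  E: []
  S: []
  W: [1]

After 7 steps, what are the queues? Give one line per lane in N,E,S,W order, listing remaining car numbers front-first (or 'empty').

Step 1 [NS]: N:car2-GO,E:wait,S:empty,W:wait | queues: N=2 E=0 S=0 W=1
Step 2 [NS]: N:car3-GO,E:wait,S:empty,W:wait | queues: N=1 E=0 S=0 W=1
Step 3 [EW]: N:wait,E:empty,S:wait,W:car1-GO | queues: N=1 E=0 S=0 W=0
Step 4 [EW]: N:wait,E:empty,S:wait,W:empty | queues: N=1 E=0 S=0 W=0
Step 5 [EW]: N:wait,E:empty,S:wait,W:empty | queues: N=1 E=0 S=0 W=0
Step 6 [EW]: N:wait,E:empty,S:wait,W:empty | queues: N=1 E=0 S=0 W=0
Step 7 [NS]: N:car4-GO,E:wait,S:empty,W:wait | queues: N=0 E=0 S=0 W=0

N: empty
E: empty
S: empty
W: empty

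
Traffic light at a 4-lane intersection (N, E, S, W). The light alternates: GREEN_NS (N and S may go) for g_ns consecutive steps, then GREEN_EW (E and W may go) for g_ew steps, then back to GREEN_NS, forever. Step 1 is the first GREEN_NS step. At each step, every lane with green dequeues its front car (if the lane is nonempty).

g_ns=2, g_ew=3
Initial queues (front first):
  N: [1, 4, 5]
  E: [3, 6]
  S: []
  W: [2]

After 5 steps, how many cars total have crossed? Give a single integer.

Answer: 5

Derivation:
Step 1 [NS]: N:car1-GO,E:wait,S:empty,W:wait | queues: N=2 E=2 S=0 W=1
Step 2 [NS]: N:car4-GO,E:wait,S:empty,W:wait | queues: N=1 E=2 S=0 W=1
Step 3 [EW]: N:wait,E:car3-GO,S:wait,W:car2-GO | queues: N=1 E=1 S=0 W=0
Step 4 [EW]: N:wait,E:car6-GO,S:wait,W:empty | queues: N=1 E=0 S=0 W=0
Step 5 [EW]: N:wait,E:empty,S:wait,W:empty | queues: N=1 E=0 S=0 W=0
Cars crossed by step 5: 5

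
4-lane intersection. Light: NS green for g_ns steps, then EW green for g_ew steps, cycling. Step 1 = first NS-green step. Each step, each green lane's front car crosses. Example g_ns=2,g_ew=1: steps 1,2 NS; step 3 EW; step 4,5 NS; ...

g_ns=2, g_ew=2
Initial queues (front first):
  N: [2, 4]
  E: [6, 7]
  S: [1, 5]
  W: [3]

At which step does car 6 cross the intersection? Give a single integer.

Step 1 [NS]: N:car2-GO,E:wait,S:car1-GO,W:wait | queues: N=1 E=2 S=1 W=1
Step 2 [NS]: N:car4-GO,E:wait,S:car5-GO,W:wait | queues: N=0 E=2 S=0 W=1
Step 3 [EW]: N:wait,E:car6-GO,S:wait,W:car3-GO | queues: N=0 E=1 S=0 W=0
Step 4 [EW]: N:wait,E:car7-GO,S:wait,W:empty | queues: N=0 E=0 S=0 W=0
Car 6 crosses at step 3

3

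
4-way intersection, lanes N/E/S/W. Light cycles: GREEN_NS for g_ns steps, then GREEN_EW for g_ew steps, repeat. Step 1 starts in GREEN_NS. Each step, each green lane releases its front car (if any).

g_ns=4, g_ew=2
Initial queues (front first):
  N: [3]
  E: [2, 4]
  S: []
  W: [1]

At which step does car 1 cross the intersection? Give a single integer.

Step 1 [NS]: N:car3-GO,E:wait,S:empty,W:wait | queues: N=0 E=2 S=0 W=1
Step 2 [NS]: N:empty,E:wait,S:empty,W:wait | queues: N=0 E=2 S=0 W=1
Step 3 [NS]: N:empty,E:wait,S:empty,W:wait | queues: N=0 E=2 S=0 W=1
Step 4 [NS]: N:empty,E:wait,S:empty,W:wait | queues: N=0 E=2 S=0 W=1
Step 5 [EW]: N:wait,E:car2-GO,S:wait,W:car1-GO | queues: N=0 E=1 S=0 W=0
Step 6 [EW]: N:wait,E:car4-GO,S:wait,W:empty | queues: N=0 E=0 S=0 W=0
Car 1 crosses at step 5

5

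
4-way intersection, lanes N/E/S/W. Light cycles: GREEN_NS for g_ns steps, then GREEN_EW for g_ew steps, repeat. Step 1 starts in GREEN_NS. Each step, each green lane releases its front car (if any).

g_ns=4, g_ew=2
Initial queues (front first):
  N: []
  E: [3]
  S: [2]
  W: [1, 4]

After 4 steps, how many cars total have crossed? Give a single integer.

Step 1 [NS]: N:empty,E:wait,S:car2-GO,W:wait | queues: N=0 E=1 S=0 W=2
Step 2 [NS]: N:empty,E:wait,S:empty,W:wait | queues: N=0 E=1 S=0 W=2
Step 3 [NS]: N:empty,E:wait,S:empty,W:wait | queues: N=0 E=1 S=0 W=2
Step 4 [NS]: N:empty,E:wait,S:empty,W:wait | queues: N=0 E=1 S=0 W=2
Cars crossed by step 4: 1

Answer: 1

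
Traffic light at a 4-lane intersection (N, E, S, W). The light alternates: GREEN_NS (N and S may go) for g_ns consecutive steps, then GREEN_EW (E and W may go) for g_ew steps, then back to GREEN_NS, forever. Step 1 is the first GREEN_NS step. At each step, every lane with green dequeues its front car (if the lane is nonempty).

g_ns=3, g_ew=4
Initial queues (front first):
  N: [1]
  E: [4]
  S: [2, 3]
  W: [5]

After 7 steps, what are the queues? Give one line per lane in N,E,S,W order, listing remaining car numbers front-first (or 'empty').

Step 1 [NS]: N:car1-GO,E:wait,S:car2-GO,W:wait | queues: N=0 E=1 S=1 W=1
Step 2 [NS]: N:empty,E:wait,S:car3-GO,W:wait | queues: N=0 E=1 S=0 W=1
Step 3 [NS]: N:empty,E:wait,S:empty,W:wait | queues: N=0 E=1 S=0 W=1
Step 4 [EW]: N:wait,E:car4-GO,S:wait,W:car5-GO | queues: N=0 E=0 S=0 W=0

N: empty
E: empty
S: empty
W: empty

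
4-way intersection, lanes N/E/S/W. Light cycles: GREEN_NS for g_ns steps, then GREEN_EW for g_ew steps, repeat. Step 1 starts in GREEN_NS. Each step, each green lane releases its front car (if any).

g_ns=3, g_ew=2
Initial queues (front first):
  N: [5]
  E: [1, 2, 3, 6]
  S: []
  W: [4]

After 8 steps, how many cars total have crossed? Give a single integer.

Step 1 [NS]: N:car5-GO,E:wait,S:empty,W:wait | queues: N=0 E=4 S=0 W=1
Step 2 [NS]: N:empty,E:wait,S:empty,W:wait | queues: N=0 E=4 S=0 W=1
Step 3 [NS]: N:empty,E:wait,S:empty,W:wait | queues: N=0 E=4 S=0 W=1
Step 4 [EW]: N:wait,E:car1-GO,S:wait,W:car4-GO | queues: N=0 E=3 S=0 W=0
Step 5 [EW]: N:wait,E:car2-GO,S:wait,W:empty | queues: N=0 E=2 S=0 W=0
Step 6 [NS]: N:empty,E:wait,S:empty,W:wait | queues: N=0 E=2 S=0 W=0
Step 7 [NS]: N:empty,E:wait,S:empty,W:wait | queues: N=0 E=2 S=0 W=0
Step 8 [NS]: N:empty,E:wait,S:empty,W:wait | queues: N=0 E=2 S=0 W=0
Cars crossed by step 8: 4

Answer: 4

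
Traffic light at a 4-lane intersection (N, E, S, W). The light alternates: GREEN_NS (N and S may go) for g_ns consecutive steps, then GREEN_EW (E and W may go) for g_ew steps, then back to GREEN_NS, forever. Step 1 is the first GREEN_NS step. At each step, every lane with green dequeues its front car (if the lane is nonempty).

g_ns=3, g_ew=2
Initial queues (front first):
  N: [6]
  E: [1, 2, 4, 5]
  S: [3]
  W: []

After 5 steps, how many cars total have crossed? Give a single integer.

Step 1 [NS]: N:car6-GO,E:wait,S:car3-GO,W:wait | queues: N=0 E=4 S=0 W=0
Step 2 [NS]: N:empty,E:wait,S:empty,W:wait | queues: N=0 E=4 S=0 W=0
Step 3 [NS]: N:empty,E:wait,S:empty,W:wait | queues: N=0 E=4 S=0 W=0
Step 4 [EW]: N:wait,E:car1-GO,S:wait,W:empty | queues: N=0 E=3 S=0 W=0
Step 5 [EW]: N:wait,E:car2-GO,S:wait,W:empty | queues: N=0 E=2 S=0 W=0
Cars crossed by step 5: 4

Answer: 4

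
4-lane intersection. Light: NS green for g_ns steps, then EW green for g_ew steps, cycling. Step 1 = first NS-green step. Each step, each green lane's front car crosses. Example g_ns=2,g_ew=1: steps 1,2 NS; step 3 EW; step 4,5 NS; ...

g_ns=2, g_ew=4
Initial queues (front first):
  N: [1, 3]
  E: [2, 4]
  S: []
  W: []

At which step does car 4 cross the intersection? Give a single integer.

Step 1 [NS]: N:car1-GO,E:wait,S:empty,W:wait | queues: N=1 E=2 S=0 W=0
Step 2 [NS]: N:car3-GO,E:wait,S:empty,W:wait | queues: N=0 E=2 S=0 W=0
Step 3 [EW]: N:wait,E:car2-GO,S:wait,W:empty | queues: N=0 E=1 S=0 W=0
Step 4 [EW]: N:wait,E:car4-GO,S:wait,W:empty | queues: N=0 E=0 S=0 W=0
Car 4 crosses at step 4

4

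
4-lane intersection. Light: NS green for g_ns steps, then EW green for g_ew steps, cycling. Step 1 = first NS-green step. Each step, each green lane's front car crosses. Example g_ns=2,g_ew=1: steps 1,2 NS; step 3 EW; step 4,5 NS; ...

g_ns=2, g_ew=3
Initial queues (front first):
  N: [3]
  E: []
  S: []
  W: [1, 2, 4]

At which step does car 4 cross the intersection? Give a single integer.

Step 1 [NS]: N:car3-GO,E:wait,S:empty,W:wait | queues: N=0 E=0 S=0 W=3
Step 2 [NS]: N:empty,E:wait,S:empty,W:wait | queues: N=0 E=0 S=0 W=3
Step 3 [EW]: N:wait,E:empty,S:wait,W:car1-GO | queues: N=0 E=0 S=0 W=2
Step 4 [EW]: N:wait,E:empty,S:wait,W:car2-GO | queues: N=0 E=0 S=0 W=1
Step 5 [EW]: N:wait,E:empty,S:wait,W:car4-GO | queues: N=0 E=0 S=0 W=0
Car 4 crosses at step 5

5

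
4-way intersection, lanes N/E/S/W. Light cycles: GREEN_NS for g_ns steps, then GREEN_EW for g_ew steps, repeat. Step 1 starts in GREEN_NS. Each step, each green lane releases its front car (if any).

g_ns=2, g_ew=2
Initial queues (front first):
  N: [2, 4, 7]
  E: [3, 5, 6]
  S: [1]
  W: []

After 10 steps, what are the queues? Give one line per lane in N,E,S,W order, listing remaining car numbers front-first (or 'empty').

Step 1 [NS]: N:car2-GO,E:wait,S:car1-GO,W:wait | queues: N=2 E=3 S=0 W=0
Step 2 [NS]: N:car4-GO,E:wait,S:empty,W:wait | queues: N=1 E=3 S=0 W=0
Step 3 [EW]: N:wait,E:car3-GO,S:wait,W:empty | queues: N=1 E=2 S=0 W=0
Step 4 [EW]: N:wait,E:car5-GO,S:wait,W:empty | queues: N=1 E=1 S=0 W=0
Step 5 [NS]: N:car7-GO,E:wait,S:empty,W:wait | queues: N=0 E=1 S=0 W=0
Step 6 [NS]: N:empty,E:wait,S:empty,W:wait | queues: N=0 E=1 S=0 W=0
Step 7 [EW]: N:wait,E:car6-GO,S:wait,W:empty | queues: N=0 E=0 S=0 W=0

N: empty
E: empty
S: empty
W: empty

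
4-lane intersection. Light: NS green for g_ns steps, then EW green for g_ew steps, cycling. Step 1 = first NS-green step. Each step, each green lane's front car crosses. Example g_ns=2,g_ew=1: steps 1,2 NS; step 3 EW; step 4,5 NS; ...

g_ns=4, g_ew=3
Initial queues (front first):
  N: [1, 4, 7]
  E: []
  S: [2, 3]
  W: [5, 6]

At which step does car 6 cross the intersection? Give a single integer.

Step 1 [NS]: N:car1-GO,E:wait,S:car2-GO,W:wait | queues: N=2 E=0 S=1 W=2
Step 2 [NS]: N:car4-GO,E:wait,S:car3-GO,W:wait | queues: N=1 E=0 S=0 W=2
Step 3 [NS]: N:car7-GO,E:wait,S:empty,W:wait | queues: N=0 E=0 S=0 W=2
Step 4 [NS]: N:empty,E:wait,S:empty,W:wait | queues: N=0 E=0 S=0 W=2
Step 5 [EW]: N:wait,E:empty,S:wait,W:car5-GO | queues: N=0 E=0 S=0 W=1
Step 6 [EW]: N:wait,E:empty,S:wait,W:car6-GO | queues: N=0 E=0 S=0 W=0
Car 6 crosses at step 6

6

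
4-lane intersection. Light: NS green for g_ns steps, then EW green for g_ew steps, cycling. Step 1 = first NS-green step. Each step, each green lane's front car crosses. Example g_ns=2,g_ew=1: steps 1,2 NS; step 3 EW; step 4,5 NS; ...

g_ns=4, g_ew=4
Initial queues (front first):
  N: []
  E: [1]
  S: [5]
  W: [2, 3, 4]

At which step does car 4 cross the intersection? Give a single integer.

Step 1 [NS]: N:empty,E:wait,S:car5-GO,W:wait | queues: N=0 E=1 S=0 W=3
Step 2 [NS]: N:empty,E:wait,S:empty,W:wait | queues: N=0 E=1 S=0 W=3
Step 3 [NS]: N:empty,E:wait,S:empty,W:wait | queues: N=0 E=1 S=0 W=3
Step 4 [NS]: N:empty,E:wait,S:empty,W:wait | queues: N=0 E=1 S=0 W=3
Step 5 [EW]: N:wait,E:car1-GO,S:wait,W:car2-GO | queues: N=0 E=0 S=0 W=2
Step 6 [EW]: N:wait,E:empty,S:wait,W:car3-GO | queues: N=0 E=0 S=0 W=1
Step 7 [EW]: N:wait,E:empty,S:wait,W:car4-GO | queues: N=0 E=0 S=0 W=0
Car 4 crosses at step 7

7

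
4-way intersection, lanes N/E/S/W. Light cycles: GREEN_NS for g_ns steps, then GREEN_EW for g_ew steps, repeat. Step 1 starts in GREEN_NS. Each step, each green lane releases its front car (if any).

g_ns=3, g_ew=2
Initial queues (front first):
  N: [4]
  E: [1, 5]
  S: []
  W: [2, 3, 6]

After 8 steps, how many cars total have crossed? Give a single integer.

Answer: 5

Derivation:
Step 1 [NS]: N:car4-GO,E:wait,S:empty,W:wait | queues: N=0 E=2 S=0 W=3
Step 2 [NS]: N:empty,E:wait,S:empty,W:wait | queues: N=0 E=2 S=0 W=3
Step 3 [NS]: N:empty,E:wait,S:empty,W:wait | queues: N=0 E=2 S=0 W=3
Step 4 [EW]: N:wait,E:car1-GO,S:wait,W:car2-GO | queues: N=0 E=1 S=0 W=2
Step 5 [EW]: N:wait,E:car5-GO,S:wait,W:car3-GO | queues: N=0 E=0 S=0 W=1
Step 6 [NS]: N:empty,E:wait,S:empty,W:wait | queues: N=0 E=0 S=0 W=1
Step 7 [NS]: N:empty,E:wait,S:empty,W:wait | queues: N=0 E=0 S=0 W=1
Step 8 [NS]: N:empty,E:wait,S:empty,W:wait | queues: N=0 E=0 S=0 W=1
Cars crossed by step 8: 5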